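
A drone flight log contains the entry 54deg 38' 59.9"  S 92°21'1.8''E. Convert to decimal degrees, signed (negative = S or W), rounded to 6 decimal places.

-54.649972, 92.350500

φ: 38′ + 59.9″ = 38.99833′; 54 + 38.99833/60 = 54.6499722
S ⇒ negate
Longitude: 21′ + 1.8″ = 21.03000′; 92 + 21.03000/60 = 92.3505000
E ⇒ keep positive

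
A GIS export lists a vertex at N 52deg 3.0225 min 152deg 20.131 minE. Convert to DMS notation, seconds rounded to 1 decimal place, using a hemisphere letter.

Lat: 3.02250′ → 3′ and 0.02250 × 60 = 1.350″
Longitude: fractional minutes 0.13100 × 60 = 7.860″

52°03′1.4″ N, 152°20′7.9″ E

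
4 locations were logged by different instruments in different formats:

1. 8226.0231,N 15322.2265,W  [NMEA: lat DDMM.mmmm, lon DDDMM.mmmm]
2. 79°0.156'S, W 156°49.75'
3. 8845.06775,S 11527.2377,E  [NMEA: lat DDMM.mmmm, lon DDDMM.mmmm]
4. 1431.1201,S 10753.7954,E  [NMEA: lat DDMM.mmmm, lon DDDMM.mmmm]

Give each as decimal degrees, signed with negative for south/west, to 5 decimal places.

1. 82.43372, -153.37044
2. -79.00260, -156.82917
3. -88.75113, 115.45396
4. -14.51867, 107.89659

Point 1:
  Latitude: split at 2 digits → 82° and 26.0231′; 82 + 26.0231/60 = 82.433718
  N ⇒ keep positive
  Lon: split at 3 digits → 153° and 22.2265′; 153 + 22.2265/60 = 153.370442
  hemisphere W, so the sign is −
Point 2:
  φ: 0.156′ = 0.002600°; total 79.002600
  hemisphere S, so the sign is −
  Lon: 49.75′ = 0.829167°; total 156.829167
  W ⇒ negate
Point 3:
  Latitude: degrees = first 2 digits = 88, minutes = 45.06775; 88 + 45.06775/60 = 88.751129
  hemisphere S, so the sign is −
  Longitude: degrees = first 3 digits = 115, minutes = 27.2377; 115 + 27.2377/60 = 115.453962
  E → positive
Point 4:
  Lat: degrees = first 2 digits = 14, minutes = 31.1201; 14 + 31.1201/60 = 14.518668
  S ⇒ negate
  Longitude: split at 3 digits → 107° and 53.7954′; 107 + 53.7954/60 = 107.896590
  E → positive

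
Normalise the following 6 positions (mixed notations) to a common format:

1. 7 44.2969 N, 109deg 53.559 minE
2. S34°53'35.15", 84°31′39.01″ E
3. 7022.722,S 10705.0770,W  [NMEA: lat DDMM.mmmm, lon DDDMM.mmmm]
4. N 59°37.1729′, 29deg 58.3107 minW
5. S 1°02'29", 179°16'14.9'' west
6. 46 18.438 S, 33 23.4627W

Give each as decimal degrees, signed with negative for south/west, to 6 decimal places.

1. 7.738282, 109.892650
2. -34.893097, 84.527503
3. -70.378700, -107.084617
4. 59.619548, -29.971845
5. -1.041389, -179.270806
6. -46.307300, -33.391045

Point 1:
  Latitude: 7 + 44.2969/60 = 7.7382817
  N → positive
  λ: 109 + 53.559/60 = 109.8926500
  E ⇒ keep positive
Point 2:
  Latitude: 34 + 53/60 + 35.15/3600 = 34.8930972
  hemisphere S, so the sign is −
  λ: 84° + 31/60 + 39.01/3600 = 84 + 0.516667 + 0.010836 = 84.5275028
  E ⇒ keep positive
Point 3:
  Latitude: split at 2 digits → 70° and 22.722′; 70 + 22.722/60 = 70.3787000
  hemisphere S, so the sign is −
  λ: split at 3 digits → 107° and 5.077′; 107 + 5.077/60 = 107.0846167
  hemisphere W, so the sign is −
Point 4:
  Latitude: 59 + 37.1729/60 = 59.6195483
  N → positive
  Lon: 58.3107′ = 0.971845°; total 29.9718450
  hemisphere W, so the sign is −
Point 5:
  φ: 2′ + 29″ = 2.48333′; 1 + 2.48333/60 = 1.0413889
  S → negative
  Longitude: 16′ + 14.9″ = 16.24833′; 179 + 16.24833/60 = 179.2708056
  W ⇒ negate
Point 6:
  Latitude: 18.438′ = 0.307300°; total 46.3073000
  S → negative
  Lon: 33 + 23.4627/60 = 33.3910450
  hemisphere W, so the sign is −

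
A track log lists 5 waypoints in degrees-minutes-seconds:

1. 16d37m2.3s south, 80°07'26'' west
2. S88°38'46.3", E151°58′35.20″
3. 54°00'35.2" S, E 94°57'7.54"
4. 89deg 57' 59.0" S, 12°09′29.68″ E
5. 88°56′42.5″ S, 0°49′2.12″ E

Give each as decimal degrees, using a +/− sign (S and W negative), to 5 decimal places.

1. -16.61731, -80.12389
2. -88.64619, 151.97644
3. -54.00978, 94.95209
4. -89.96639, 12.15824
5. -88.94514, 0.81726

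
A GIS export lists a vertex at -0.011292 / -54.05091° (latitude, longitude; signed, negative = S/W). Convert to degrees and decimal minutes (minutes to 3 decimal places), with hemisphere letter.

0° 0.678′ S, 54° 3.055′ W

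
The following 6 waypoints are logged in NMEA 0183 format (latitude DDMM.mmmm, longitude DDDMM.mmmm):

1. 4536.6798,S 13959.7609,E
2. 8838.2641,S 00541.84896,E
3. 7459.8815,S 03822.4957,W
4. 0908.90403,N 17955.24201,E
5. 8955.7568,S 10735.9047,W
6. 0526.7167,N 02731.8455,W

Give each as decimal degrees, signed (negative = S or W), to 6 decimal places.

1. -45.611330, 139.996015
2. -88.637735, 5.697483
3. -74.998025, -38.374928
4. 9.148401, 179.920700
5. -89.929280, -107.598412
6. 5.445278, -27.530758

Point 1:
  Lat: degrees = first 2 digits = 45, minutes = 36.6798; 45 + 36.6798/60 = 45.6113300
  hemisphere S, so the sign is −
  Lon: split at 3 digits → 139° and 59.7609′; 139 + 59.7609/60 = 139.9960150
  E → positive
Point 2:
  Latitude: degrees = first 2 digits = 88, minutes = 38.2641; 88 + 38.2641/60 = 88.6377350
  S ⇒ negate
  Lon: degrees = first 3 digits = 5, minutes = 41.84896; 5 + 41.84896/60 = 5.6974827
  E ⇒ keep positive
Point 3:
  φ: split at 2 digits → 74° and 59.8815′; 74 + 59.8815/60 = 74.9980250
  hemisphere S, so the sign is −
  λ: degrees = first 3 digits = 38, minutes = 22.4957; 38 + 22.4957/60 = 38.3749283
  hemisphere W, so the sign is −
Point 4:
  φ: split at 2 digits → 09° and 8.90403′; 9 + 8.90403/60 = 9.1484005
  N ⇒ keep positive
  Longitude: split at 3 digits → 179° and 55.24201′; 179 + 55.24201/60 = 179.9207002
  E ⇒ keep positive
Point 5:
  Latitude: degrees = first 2 digits = 89, minutes = 55.7568; 89 + 55.7568/60 = 89.9292800
  S → negative
  Longitude: split at 3 digits → 107° and 35.9047′; 107 + 35.9047/60 = 107.5984117
  W → negative
Point 6:
  φ: degrees = first 2 digits = 5, minutes = 26.7167; 5 + 26.7167/60 = 5.4452783
  N ⇒ keep positive
  Longitude: split at 3 digits → 027° and 31.8455′; 27 + 31.8455/60 = 27.5307583
  W → negative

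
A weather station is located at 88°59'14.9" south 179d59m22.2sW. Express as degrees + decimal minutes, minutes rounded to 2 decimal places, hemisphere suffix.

88° 59.25′ S, 179° 59.37′ W

φ: seconds/60 = 0.24833; minutes = 59 + 0.24833 = 59.2483
Longitude: 59 + 22.2/60 = 59.3700′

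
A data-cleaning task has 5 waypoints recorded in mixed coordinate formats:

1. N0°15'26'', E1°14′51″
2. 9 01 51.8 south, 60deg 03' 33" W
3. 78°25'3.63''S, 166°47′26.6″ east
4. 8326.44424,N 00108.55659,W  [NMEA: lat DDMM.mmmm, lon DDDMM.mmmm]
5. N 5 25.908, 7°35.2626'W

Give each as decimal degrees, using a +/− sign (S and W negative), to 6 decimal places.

1. 0.257222, 1.247500
2. -9.031056, -60.059167
3. -78.417675, 166.790722
4. 83.440737, -1.142610
5. 5.431800, -7.587710

Point 1:
  φ: 0° + 15/60 + 26/3600 = 0 + 0.250000 + 0.007222 = 0.2572222
  N ⇒ keep positive
  Lon: 14′ + 51″ = 14.85000′; 1 + 14.85000/60 = 1.2475000
  E ⇒ keep positive
Point 2:
  Lat: 1′ + 51.8″ = 1.86333′; 9 + 1.86333/60 = 9.0310556
  hemisphere S, so the sign is −
  Lon: 60 + 3/60 + 33/3600 = 60.0591667
  hemisphere W, so the sign is −
Point 3:
  Lat: 25′ + 3.63″ = 25.06050′; 78 + 25.06050/60 = 78.4176750
  S → negative
  λ: 47′ + 26.6″ = 47.44333′; 166 + 47.44333/60 = 166.7907222
  E → positive
Point 4:
  Latitude: degrees = first 2 digits = 83, minutes = 26.44424; 83 + 26.44424/60 = 83.4407373
  N ⇒ keep positive
  Lon: degrees = first 3 digits = 1, minutes = 8.55659; 1 + 8.55659/60 = 1.1426098
  hemisphere W, so the sign is −
Point 5:
  φ: 25.908′ = 0.431800°; total 5.4318000
  N → positive
  λ: 35.2626′ = 0.587710°; total 7.5877100
  W ⇒ negate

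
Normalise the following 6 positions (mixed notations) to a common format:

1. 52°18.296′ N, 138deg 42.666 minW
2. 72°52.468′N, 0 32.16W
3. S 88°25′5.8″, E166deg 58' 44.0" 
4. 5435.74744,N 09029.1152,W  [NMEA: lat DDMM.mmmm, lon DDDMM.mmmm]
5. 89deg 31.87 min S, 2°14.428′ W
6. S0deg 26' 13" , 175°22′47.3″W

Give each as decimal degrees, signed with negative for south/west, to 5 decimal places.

1. 52.30493, -138.71110
2. 72.87447, -0.53600
3. -88.41828, 166.97889
4. 54.59579, -90.48525
5. -89.53117, -2.24047
6. -0.43694, -175.37981

Point 1:
  Latitude: 18.296′ = 0.304933°; total 52.304933
  N → positive
  λ: 42.666′ = 0.711100°; total 138.711100
  W ⇒ negate
Point 2:
  Lat: 52.468′ = 0.874467°; total 72.874467
  N → positive
  λ: 0 + 32.16/60 = 0.536000
  W ⇒ negate
Point 3:
  Lat: 25′ + 5.8″ = 25.09667′; 88 + 25.09667/60 = 88.418278
  S ⇒ negate
  λ: 166° + 58/60 + 44/3600 = 166 + 0.966667 + 0.012222 = 166.978889
  E → positive
Point 4:
  Latitude: split at 2 digits → 54° and 35.74744′; 54 + 35.74744/60 = 54.595791
  N ⇒ keep positive
  Longitude: split at 3 digits → 090° and 29.1152′; 90 + 29.1152/60 = 90.485253
  W ⇒ negate
Point 5:
  Lat: 31.87′ = 0.531167°; total 89.531167
  S ⇒ negate
  λ: 14.428′ = 0.240467°; total 2.240467
  hemisphere W, so the sign is −
Point 6:
  φ: 0° + 26/60 + 13/3600 = 0 + 0.433333 + 0.003611 = 0.436944
  hemisphere S, so the sign is −
  λ: 175° + 22/60 + 47.3/3600 = 175 + 0.366667 + 0.013139 = 175.379806
  W → negative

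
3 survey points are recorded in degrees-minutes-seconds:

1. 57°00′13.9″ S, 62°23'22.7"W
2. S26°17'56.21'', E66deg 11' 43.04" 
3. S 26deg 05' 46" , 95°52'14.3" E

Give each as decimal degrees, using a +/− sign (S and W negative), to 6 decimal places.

1. -57.003861, -62.389639
2. -26.298947, 66.195289
3. -26.096111, 95.870639

Point 1:
  φ: 57° + 0/60 + 13.9/3600 = 57 + 0.000000 + 0.003861 = 57.0038611
  S ⇒ negate
  λ: 62° + 23/60 + 22.7/3600 = 62 + 0.383333 + 0.006306 = 62.3896389
  hemisphere W, so the sign is −
Point 2:
  Latitude: 17′ + 56.21″ = 17.93683′; 26 + 17.93683/60 = 26.2989472
  hemisphere S, so the sign is −
  Longitude: 66 + 11/60 + 43.04/3600 = 66.1952889
  E ⇒ keep positive
Point 3:
  Latitude: 5′ + 46″ = 5.76667′; 26 + 5.76667/60 = 26.0961111
  S → negative
  λ: 52′ + 14.3″ = 52.23833′; 95 + 52.23833/60 = 95.8706389
  E → positive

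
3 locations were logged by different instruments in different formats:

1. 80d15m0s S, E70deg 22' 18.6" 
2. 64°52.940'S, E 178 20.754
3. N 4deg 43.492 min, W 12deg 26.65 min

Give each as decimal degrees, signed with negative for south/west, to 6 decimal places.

Point 1:
  Lat: 80° + 15/60 + 0/3600 = 80 + 0.250000 + 0.000000 = 80.2500000
  S ⇒ negate
  Lon: 70 + 22/60 + 18.6/3600 = 70.3718333
  E → positive
Point 2:
  Lat: 52.94′ = 0.882333°; total 64.8823333
  hemisphere S, so the sign is −
  λ: 20.754′ = 0.345900°; total 178.3459000
  E → positive
Point 3:
  Latitude: 43.492′ = 0.724867°; total 4.7248667
  N ⇒ keep positive
  λ: 12 + 26.65/60 = 12.4441667
  W → negative

1. -80.250000, 70.371833
2. -64.882333, 178.345900
3. 4.724867, -12.444167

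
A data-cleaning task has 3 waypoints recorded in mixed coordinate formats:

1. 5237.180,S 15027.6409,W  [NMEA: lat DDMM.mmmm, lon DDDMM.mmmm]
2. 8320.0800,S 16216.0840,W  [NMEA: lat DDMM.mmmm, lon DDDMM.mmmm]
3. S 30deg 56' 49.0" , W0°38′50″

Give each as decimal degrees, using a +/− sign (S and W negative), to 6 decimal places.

Point 1:
  Latitude: degrees = first 2 digits = 52, minutes = 37.18; 52 + 37.18/60 = 52.6196667
  hemisphere S, so the sign is −
  Lon: split at 3 digits → 150° and 27.6409′; 150 + 27.6409/60 = 150.4606817
  hemisphere W, so the sign is −
Point 2:
  Lat: split at 2 digits → 83° and 20.08′; 83 + 20.08/60 = 83.3346667
  S → negative
  λ: split at 3 digits → 162° and 16.084′; 162 + 16.084/60 = 162.2680667
  hemisphere W, so the sign is −
Point 3:
  Latitude: 30 + 56/60 + 49/3600 = 30.9469444
  S → negative
  Lon: 0 + 38/60 + 50/3600 = 0.6472222
  W ⇒ negate

1. -52.619667, -150.460682
2. -83.334667, -162.268067
3. -30.946944, -0.647222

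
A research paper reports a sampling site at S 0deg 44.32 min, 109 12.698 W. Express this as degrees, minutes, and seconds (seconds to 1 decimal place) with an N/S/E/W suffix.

0°44′19.2″ S, 109°12′41.9″ W

Latitude: 44.32000′ → 44′ and 0.32000 × 60 = 19.200″
Lon: 12.69800′ → 12′ and 0.69800 × 60 = 41.880″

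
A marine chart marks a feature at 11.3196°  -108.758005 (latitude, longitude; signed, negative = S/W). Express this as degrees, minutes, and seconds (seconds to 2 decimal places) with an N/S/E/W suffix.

Lat: whole degrees 11; 19.17600′ → 19′ and 10.5600″
Longitude is negative → W; |value| = 108.758005
Longitude: whole degrees 108; 45.48030′ → 45′ and 28.8180″

11°19′10.56″ N, 108°45′28.82″ W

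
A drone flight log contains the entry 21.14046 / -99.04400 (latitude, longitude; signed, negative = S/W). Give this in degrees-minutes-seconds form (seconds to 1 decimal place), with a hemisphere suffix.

21°08′25.7″ N, 99°02′38.4″ W

Latitude: 0.140460 × 60 = 8.42760′ → 8′, remainder × 60 = 25.656″
Longitude is negative → W; |value| = 99.044000
Longitude: 0.044000° → 2.64000′; 0.64000 × 60 = 38.400″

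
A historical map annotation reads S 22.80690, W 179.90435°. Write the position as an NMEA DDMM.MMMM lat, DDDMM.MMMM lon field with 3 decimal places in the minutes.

Latitude: 22° + 0.806900 × 60 = 22° 48.41400′
Longitude: 179° + 0.904350 × 60 = 179° 54.26100′

2248.414,S / 17954.261,W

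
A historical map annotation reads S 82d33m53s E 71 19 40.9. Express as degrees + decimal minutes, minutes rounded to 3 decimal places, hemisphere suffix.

82° 33.883′ S, 71° 19.682′ E

Latitude: 33 + 53/60 = 33.88333′
λ: 19 + 40.9/60 = 19.68167′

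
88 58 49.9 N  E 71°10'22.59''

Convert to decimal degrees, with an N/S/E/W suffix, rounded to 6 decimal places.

88.980528° N, 71.172942° E

Lat: 88 + 58/60 + 49.9/3600 = 88.9805278
Lon: 71° + 10/60 + 22.59/3600 = 71 + 0.166667 + 0.006275 = 71.1729417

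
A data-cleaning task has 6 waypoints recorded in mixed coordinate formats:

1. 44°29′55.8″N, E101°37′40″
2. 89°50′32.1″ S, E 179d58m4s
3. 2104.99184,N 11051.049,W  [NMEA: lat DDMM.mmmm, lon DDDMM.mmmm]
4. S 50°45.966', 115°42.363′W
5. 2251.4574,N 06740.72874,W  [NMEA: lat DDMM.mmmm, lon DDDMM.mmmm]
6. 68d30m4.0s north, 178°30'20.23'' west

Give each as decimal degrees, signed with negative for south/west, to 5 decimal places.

1. 44.49883, 101.62778
2. -89.84225, 179.96778
3. 21.08320, -110.85082
4. -50.76610, -115.70605
5. 22.85762, -67.67881
6. 68.50111, -178.50562

Point 1:
  φ: 44° + 29/60 + 55.8/3600 = 44 + 0.483333 + 0.015500 = 44.498833
  N ⇒ keep positive
  Longitude: 101 + 37/60 + 40/3600 = 101.627778
  E ⇒ keep positive
Point 2:
  Latitude: 89° + 50/60 + 32.1/3600 = 89 + 0.833333 + 0.008917 = 89.842250
  S ⇒ negate
  λ: 179° + 58/60 + 4/3600 = 179 + 0.966667 + 0.001111 = 179.967778
  E ⇒ keep positive
Point 3:
  φ: split at 2 digits → 21° and 4.99184′; 21 + 4.99184/60 = 21.083197
  N → positive
  Longitude: degrees = first 3 digits = 110, minutes = 51.049; 110 + 51.049/60 = 110.850817
  W ⇒ negate
Point 4:
  Lat: 45.966′ = 0.766100°; total 50.766100
  S → negative
  λ: 115 + 42.363/60 = 115.706050
  W → negative
Point 5:
  φ: split at 2 digits → 22° and 51.4574′; 22 + 51.4574/60 = 22.857623
  N → positive
  Longitude: split at 3 digits → 067° and 40.72874′; 67 + 40.72874/60 = 67.678812
  W → negative
Point 6:
  Latitude: 30′ + 4″ = 30.06667′; 68 + 30.06667/60 = 68.501111
  N ⇒ keep positive
  Lon: 178° + 30/60 + 20.23/3600 = 178 + 0.500000 + 0.005619 = 178.505619
  hemisphere W, so the sign is −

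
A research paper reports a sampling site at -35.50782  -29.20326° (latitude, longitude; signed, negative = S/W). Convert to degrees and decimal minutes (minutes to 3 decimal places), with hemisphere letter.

Latitude is negative → S; |value| = 35.507820
φ: minutes = (35.507820 − 35) × 60 = 30.46920
Longitude is negative → W; |value| = 29.203260
Longitude: 29° + 0.203260 × 60 = 29° 12.19560′

35° 30.469′ S, 29° 12.196′ W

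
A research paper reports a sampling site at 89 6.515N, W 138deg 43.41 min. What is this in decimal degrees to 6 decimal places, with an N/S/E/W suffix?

89.108583° N, 138.723500° W

φ: 89 + 6.515/60 = 89.1085833
Longitude: 43.41′ = 0.723500°; total 138.7235000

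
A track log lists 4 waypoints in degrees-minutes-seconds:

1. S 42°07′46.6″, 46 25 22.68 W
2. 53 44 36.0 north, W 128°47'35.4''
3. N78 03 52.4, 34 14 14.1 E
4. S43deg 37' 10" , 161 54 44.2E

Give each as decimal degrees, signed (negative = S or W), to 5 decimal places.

1. -42.12961, -46.42297
2. 53.74333, -128.79317
3. 78.06456, 34.23725
4. -43.61944, 161.91228

Point 1:
  φ: 42 + 7/60 + 46.6/3600 = 42.129611
  S ⇒ negate
  λ: 46° + 25/60 + 22.68/3600 = 46 + 0.416667 + 0.006300 = 46.422967
  W → negative
Point 2:
  φ: 44′ + 36″ = 44.60000′; 53 + 44.60000/60 = 53.743333
  N ⇒ keep positive
  Longitude: 128 + 47/60 + 35.4/3600 = 128.793167
  hemisphere W, so the sign is −
Point 3:
  φ: 78° + 3/60 + 52.4/3600 = 78 + 0.050000 + 0.014556 = 78.064556
  N ⇒ keep positive
  Longitude: 34° + 14/60 + 14.1/3600 = 34 + 0.233333 + 0.003917 = 34.237250
  E → positive
Point 4:
  Latitude: 43° + 37/60 + 10/3600 = 43 + 0.616667 + 0.002778 = 43.619444
  S → negative
  Longitude: 161° + 54/60 + 44.2/3600 = 161 + 0.900000 + 0.012278 = 161.912278
  E ⇒ keep positive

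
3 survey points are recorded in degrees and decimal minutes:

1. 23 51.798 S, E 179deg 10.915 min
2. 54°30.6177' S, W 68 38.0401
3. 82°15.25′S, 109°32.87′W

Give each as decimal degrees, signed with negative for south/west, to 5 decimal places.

1. -23.86330, 179.18192
2. -54.51030, -68.63400
3. -82.25417, -109.54783

Point 1:
  Lat: 23 + 51.798/60 = 23.863300
  S → negative
  λ: 179 + 10.915/60 = 179.181917
  E ⇒ keep positive
Point 2:
  Lat: 54 + 30.6177/60 = 54.510295
  S → negative
  Lon: 68 + 38.0401/60 = 68.634002
  W ⇒ negate
Point 3:
  Lat: 15.25′ = 0.254167°; total 82.254167
  S ⇒ negate
  Longitude: 109 + 32.87/60 = 109.547833
  hemisphere W, so the sign is −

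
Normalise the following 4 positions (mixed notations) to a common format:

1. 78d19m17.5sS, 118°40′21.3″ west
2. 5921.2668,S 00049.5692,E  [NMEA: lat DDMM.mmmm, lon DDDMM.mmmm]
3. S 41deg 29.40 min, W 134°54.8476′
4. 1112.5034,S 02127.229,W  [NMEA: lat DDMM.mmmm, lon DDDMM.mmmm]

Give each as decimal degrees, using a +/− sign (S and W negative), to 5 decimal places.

1. -78.32153, -118.67258
2. -59.35445, 0.82615
3. -41.49000, -134.91413
4. -11.20839, -21.45382

Point 1:
  φ: 19′ + 17.5″ = 19.29167′; 78 + 19.29167/60 = 78.321528
  S ⇒ negate
  λ: 118 + 40/60 + 21.3/3600 = 118.672583
  W → negative
Point 2:
  Latitude: split at 2 digits → 59° and 21.2668′; 59 + 21.2668/60 = 59.354447
  hemisphere S, so the sign is −
  Longitude: degrees = first 3 digits = 0, minutes = 49.5692; 0 + 49.5692/60 = 0.826153
  E ⇒ keep positive
Point 3:
  Lat: 41 + 29.4/60 = 41.490000
  hemisphere S, so the sign is −
  Lon: 134 + 54.8476/60 = 134.914127
  W → negative
Point 4:
  Lat: split at 2 digits → 11° and 12.5034′; 11 + 12.5034/60 = 11.208390
  S ⇒ negate
  Lon: split at 3 digits → 021° and 27.229′; 21 + 27.229/60 = 21.453817
  hemisphere W, so the sign is −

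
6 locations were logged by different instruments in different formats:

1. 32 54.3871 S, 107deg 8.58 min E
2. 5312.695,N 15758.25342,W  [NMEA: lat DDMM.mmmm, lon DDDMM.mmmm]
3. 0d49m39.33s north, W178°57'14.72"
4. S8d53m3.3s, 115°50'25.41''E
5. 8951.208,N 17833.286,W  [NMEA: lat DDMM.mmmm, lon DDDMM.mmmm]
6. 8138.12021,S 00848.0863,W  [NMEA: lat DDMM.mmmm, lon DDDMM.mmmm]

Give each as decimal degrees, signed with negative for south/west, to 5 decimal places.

1. -32.90645, 107.14300
2. 53.21158, -157.97089
3. 0.82759, -178.95409
4. -8.88425, 115.84039
5. 89.85347, -178.55477
6. -81.63534, -8.80144

Point 1:
  Lat: 32 + 54.3871/60 = 32.906452
  S → negative
  Lon: 8.58′ = 0.143000°; total 107.143000
  E ⇒ keep positive
Point 2:
  Lat: split at 2 digits → 53° and 12.695′; 53 + 12.695/60 = 53.211583
  N ⇒ keep positive
  λ: degrees = first 3 digits = 157, minutes = 58.25342; 157 + 58.25342/60 = 157.970890
  W → negative
Point 3:
  φ: 49′ + 39.33″ = 49.65550′; 0 + 49.65550/60 = 0.827592
  N ⇒ keep positive
  Lon: 178° + 57/60 + 14.72/3600 = 178 + 0.950000 + 0.004089 = 178.954089
  W → negative
Point 4:
  Latitude: 53′ + 3.3″ = 53.05500′; 8 + 53.05500/60 = 8.884250
  S → negative
  Longitude: 115° + 50/60 + 25.41/3600 = 115 + 0.833333 + 0.007058 = 115.840392
  E → positive
Point 5:
  Latitude: degrees = first 2 digits = 89, minutes = 51.208; 89 + 51.208/60 = 89.853467
  N ⇒ keep positive
  Longitude: degrees = first 3 digits = 178, minutes = 33.286; 178 + 33.286/60 = 178.554767
  W ⇒ negate
Point 6:
  φ: degrees = first 2 digits = 81, minutes = 38.12021; 81 + 38.12021/60 = 81.635337
  S ⇒ negate
  Lon: degrees = first 3 digits = 8, minutes = 48.0863; 8 + 48.0863/60 = 8.801438
  hemisphere W, so the sign is −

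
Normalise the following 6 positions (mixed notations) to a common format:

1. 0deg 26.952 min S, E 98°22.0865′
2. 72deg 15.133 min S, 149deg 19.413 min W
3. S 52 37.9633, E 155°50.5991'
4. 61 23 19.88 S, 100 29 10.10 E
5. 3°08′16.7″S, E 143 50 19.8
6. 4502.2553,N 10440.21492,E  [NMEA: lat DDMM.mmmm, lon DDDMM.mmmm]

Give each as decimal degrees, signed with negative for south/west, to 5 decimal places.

1. -0.44920, 98.36811
2. -72.25222, -149.32355
3. -52.63272, 155.84332
4. -61.38886, 100.48614
5. -3.13797, 143.83883
6. 45.03759, 104.67025

Point 1:
  Lat: 0 + 26.952/60 = 0.449200
  hemisphere S, so the sign is −
  λ: 22.0865′ = 0.368108°; total 98.368108
  E ⇒ keep positive
Point 2:
  φ: 72 + 15.133/60 = 72.252217
  hemisphere S, so the sign is −
  λ: 149 + 19.413/60 = 149.323550
  W ⇒ negate
Point 3:
  φ: 37.9633′ = 0.632722°; total 52.632722
  S → negative
  Lon: 50.5991′ = 0.843318°; total 155.843318
  E ⇒ keep positive
Point 4:
  Lat: 61 + 23/60 + 19.88/3600 = 61.388856
  hemisphere S, so the sign is −
  Longitude: 29′ + 10.1″ = 29.16833′; 100 + 29.16833/60 = 100.486139
  E → positive
Point 5:
  φ: 8′ + 16.7″ = 8.27833′; 3 + 8.27833/60 = 3.137972
  hemisphere S, so the sign is −
  Longitude: 143° + 50/60 + 19.8/3600 = 143 + 0.833333 + 0.005500 = 143.838833
  E → positive
Point 6:
  Latitude: split at 2 digits → 45° and 2.2553′; 45 + 2.2553/60 = 45.037588
  N → positive
  Lon: split at 3 digits → 104° and 40.21492′; 104 + 40.21492/60 = 104.670249
  E ⇒ keep positive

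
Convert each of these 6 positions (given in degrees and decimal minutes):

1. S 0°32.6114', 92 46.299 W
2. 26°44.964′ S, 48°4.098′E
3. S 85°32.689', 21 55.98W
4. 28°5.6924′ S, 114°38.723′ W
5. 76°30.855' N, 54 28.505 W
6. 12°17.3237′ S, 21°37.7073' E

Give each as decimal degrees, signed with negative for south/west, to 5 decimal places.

1. -0.54352, -92.77165
2. -26.74940, 48.06830
3. -85.54482, -21.93300
4. -28.09487, -114.64538
5. 76.51425, -54.47508
6. -12.28873, 21.62846

Point 1:
  φ: 32.6114′ = 0.543523°; total 0.543523
  S → negative
  λ: 92 + 46.299/60 = 92.771650
  W ⇒ negate
Point 2:
  φ: 44.964′ = 0.749400°; total 26.749400
  S → negative
  Longitude: 4.098′ = 0.068300°; total 48.068300
  E → positive
Point 3:
  Lat: 85 + 32.689/60 = 85.544817
  hemisphere S, so the sign is −
  Lon: 55.98′ = 0.933000°; total 21.933000
  W ⇒ negate
Point 4:
  φ: 28 + 5.6924/60 = 28.094873
  S ⇒ negate
  λ: 114 + 38.723/60 = 114.645383
  W ⇒ negate
Point 5:
  Latitude: 30.855′ = 0.514250°; total 76.514250
  N → positive
  Longitude: 28.505′ = 0.475083°; total 54.475083
  W ⇒ negate
Point 6:
  Latitude: 12 + 17.3237/60 = 12.288728
  S ⇒ negate
  Longitude: 37.7073′ = 0.628455°; total 21.628455
  E ⇒ keep positive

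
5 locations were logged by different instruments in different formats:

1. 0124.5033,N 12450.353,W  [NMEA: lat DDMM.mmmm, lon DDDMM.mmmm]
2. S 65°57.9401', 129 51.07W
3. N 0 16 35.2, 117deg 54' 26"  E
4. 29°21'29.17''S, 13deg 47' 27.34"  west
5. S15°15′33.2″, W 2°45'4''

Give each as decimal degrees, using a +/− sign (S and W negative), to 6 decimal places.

Point 1:
  φ: degrees = first 2 digits = 1, minutes = 24.5033; 1 + 24.5033/60 = 1.4083883
  N → positive
  λ: degrees = first 3 digits = 124, minutes = 50.353; 124 + 50.353/60 = 124.8392167
  W → negative
Point 2:
  φ: 65 + 57.9401/60 = 65.9656683
  hemisphere S, so the sign is −
  λ: 51.07′ = 0.851167°; total 129.8511667
  hemisphere W, so the sign is −
Point 3:
  Lat: 0 + 16/60 + 35.2/3600 = 0.2764444
  N ⇒ keep positive
  Longitude: 54′ + 26″ = 54.43333′; 117 + 54.43333/60 = 117.9072222
  E → positive
Point 4:
  Lat: 29° + 21/60 + 29.17/3600 = 29 + 0.350000 + 0.008103 = 29.3581028
  S ⇒ negate
  Lon: 13 + 47/60 + 27.34/3600 = 13.7909278
  W → negative
Point 5:
  Lat: 15′ + 33.2″ = 15.55333′; 15 + 15.55333/60 = 15.2592222
  hemisphere S, so the sign is −
  λ: 45′ + 4″ = 45.06667′; 2 + 45.06667/60 = 2.7511111
  W ⇒ negate

1. 1.408388, -124.839217
2. -65.965668, -129.851167
3. 0.276444, 117.907222
4. -29.358103, -13.790928
5. -15.259222, -2.751111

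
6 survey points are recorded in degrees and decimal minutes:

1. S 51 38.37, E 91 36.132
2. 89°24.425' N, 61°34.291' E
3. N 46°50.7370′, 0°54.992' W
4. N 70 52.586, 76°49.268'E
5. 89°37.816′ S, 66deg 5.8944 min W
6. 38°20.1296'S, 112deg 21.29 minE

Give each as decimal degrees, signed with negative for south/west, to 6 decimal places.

Point 1:
  Lat: 38.37′ = 0.639500°; total 51.6395000
  S ⇒ negate
  Lon: 36.132′ = 0.602200°; total 91.6022000
  E ⇒ keep positive
Point 2:
  Latitude: 24.425′ = 0.407083°; total 89.4070833
  N → positive
  Longitude: 34.291′ = 0.571517°; total 61.5715167
  E ⇒ keep positive
Point 3:
  Latitude: 50.737′ = 0.845617°; total 46.8456167
  N → positive
  Lon: 0 + 54.992/60 = 0.9165333
  hemisphere W, so the sign is −
Point 4:
  φ: 52.586′ = 0.876433°; total 70.8764333
  N ⇒ keep positive
  Lon: 76 + 49.268/60 = 76.8211333
  E → positive
Point 5:
  Lat: 89 + 37.816/60 = 89.6302667
  S ⇒ negate
  Longitude: 66 + 5.8944/60 = 66.0982400
  hemisphere W, so the sign is −
Point 6:
  φ: 38 + 20.1296/60 = 38.3354933
  S → negative
  Lon: 112 + 21.29/60 = 112.3548333
  E ⇒ keep positive

1. -51.639500, 91.602200
2. 89.407083, 61.571517
3. 46.845617, -0.916533
4. 70.876433, 76.821133
5. -89.630267, -66.098240
6. -38.335493, 112.354833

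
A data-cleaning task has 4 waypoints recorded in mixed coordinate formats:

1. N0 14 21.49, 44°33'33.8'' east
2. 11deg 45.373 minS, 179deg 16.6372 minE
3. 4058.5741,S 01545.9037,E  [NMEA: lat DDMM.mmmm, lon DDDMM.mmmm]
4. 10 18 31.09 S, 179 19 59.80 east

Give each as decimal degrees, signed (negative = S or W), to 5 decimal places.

Point 1:
  Lat: 14′ + 21.49″ = 14.35817′; 0 + 14.35817/60 = 0.239303
  N → positive
  λ: 44 + 33/60 + 33.8/3600 = 44.559389
  E → positive
Point 2:
  Lat: 11 + 45.373/60 = 11.756217
  S → negative
  Longitude: 179 + 16.6372/60 = 179.277287
  E ⇒ keep positive
Point 3:
  Latitude: split at 2 digits → 40° and 58.5741′; 40 + 58.5741/60 = 40.976235
  hemisphere S, so the sign is −
  Longitude: degrees = first 3 digits = 15, minutes = 45.9037; 15 + 45.9037/60 = 15.765062
  E ⇒ keep positive
Point 4:
  φ: 10° + 18/60 + 31.09/3600 = 10 + 0.300000 + 0.008636 = 10.308636
  S ⇒ negate
  Longitude: 179° + 19/60 + 59.8/3600 = 179 + 0.316667 + 0.016611 = 179.333278
  E ⇒ keep positive

1. 0.23930, 44.55939
2. -11.75622, 179.27729
3. -40.97624, 15.76506
4. -10.30864, 179.33328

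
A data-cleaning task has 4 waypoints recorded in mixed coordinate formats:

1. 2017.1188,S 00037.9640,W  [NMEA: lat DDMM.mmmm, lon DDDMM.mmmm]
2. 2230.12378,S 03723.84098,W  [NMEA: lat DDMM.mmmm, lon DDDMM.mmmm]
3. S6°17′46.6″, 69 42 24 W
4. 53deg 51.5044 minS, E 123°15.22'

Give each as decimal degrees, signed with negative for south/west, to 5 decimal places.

1. -20.28531, -0.63273
2. -22.50206, -37.39735
3. -6.29628, -69.70667
4. -53.85841, 123.25367

Point 1:
  Latitude: split at 2 digits → 20° and 17.1188′; 20 + 17.1188/60 = 20.285313
  hemisphere S, so the sign is −
  Longitude: split at 3 digits → 000° and 37.964′; 0 + 37.964/60 = 0.632733
  W → negative
Point 2:
  φ: split at 2 digits → 22° and 30.12378′; 22 + 30.12378/60 = 22.502063
  S → negative
  Lon: split at 3 digits → 037° and 23.84098′; 37 + 23.84098/60 = 37.397350
  W → negative
Point 3:
  Lat: 6 + 17/60 + 46.6/3600 = 6.296278
  hemisphere S, so the sign is −
  Longitude: 42′ + 24″ = 42.40000′; 69 + 42.40000/60 = 69.706667
  W ⇒ negate
Point 4:
  φ: 53 + 51.5044/60 = 53.858407
  hemisphere S, so the sign is −
  Longitude: 15.22′ = 0.253667°; total 123.253667
  E → positive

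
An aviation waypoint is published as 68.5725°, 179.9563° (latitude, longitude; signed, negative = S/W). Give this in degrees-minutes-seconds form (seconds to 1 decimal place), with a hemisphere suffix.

φ: whole degrees 68; 34.35000′ → 34′ and 21.000″
λ: 0.956300° → 57.37800′; 0.37800 × 60 = 22.680″

68°34′21.0″ N, 179°57′22.7″ E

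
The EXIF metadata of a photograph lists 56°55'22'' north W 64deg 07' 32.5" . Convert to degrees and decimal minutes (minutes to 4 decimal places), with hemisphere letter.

φ: 55 + 22/60 = 55.366667′
Lon: 7 + 32.5/60 = 7.541667′

56° 55.3667′ N, 64° 7.5417′ W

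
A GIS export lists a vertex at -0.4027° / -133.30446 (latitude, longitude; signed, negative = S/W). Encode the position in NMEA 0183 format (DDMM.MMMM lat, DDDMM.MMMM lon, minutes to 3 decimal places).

0024.162,S / 13318.268,W

Latitude is negative → S; |value| = 0.402700
φ: fractional part 0.402700 → 24.16200 minutes
Longitude is negative → W; |value| = 133.304460
Longitude: 133° + 0.304460 × 60 = 133° 18.26760′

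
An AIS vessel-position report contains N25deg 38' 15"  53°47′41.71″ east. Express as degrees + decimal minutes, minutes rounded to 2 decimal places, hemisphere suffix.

Lat: 38 + 15/60 = 38.2500′
Lon: 47 + 41.71/60 = 47.6952′

25° 38.25′ N, 53° 47.70′ E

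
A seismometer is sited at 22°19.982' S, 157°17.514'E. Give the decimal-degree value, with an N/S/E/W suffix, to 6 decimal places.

Latitude: 22 + 19.982/60 = 22.3330333
Longitude: 17.514′ = 0.291900°; total 157.2919000

22.333033° S, 157.291900° E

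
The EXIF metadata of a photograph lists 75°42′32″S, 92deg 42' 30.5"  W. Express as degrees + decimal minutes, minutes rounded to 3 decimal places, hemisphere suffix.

Latitude: 42 + 32/60 = 42.53333′
Longitude: seconds/60 = 0.50833; minutes = 42 + 0.50833 = 42.50833

75° 42.533′ S, 92° 42.508′ W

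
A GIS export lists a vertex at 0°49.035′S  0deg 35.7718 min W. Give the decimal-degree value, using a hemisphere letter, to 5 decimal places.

0.81725° S, 0.59620° W

φ: 0 + 49.035/60 = 0.817250
Longitude: 35.7718′ = 0.596197°; total 0.596197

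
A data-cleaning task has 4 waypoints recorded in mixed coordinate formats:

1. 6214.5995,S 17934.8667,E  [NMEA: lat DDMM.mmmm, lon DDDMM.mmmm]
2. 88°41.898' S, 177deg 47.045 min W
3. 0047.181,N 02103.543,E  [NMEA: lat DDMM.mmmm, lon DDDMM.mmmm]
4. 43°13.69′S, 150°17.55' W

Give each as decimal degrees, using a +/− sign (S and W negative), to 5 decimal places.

Point 1:
  Latitude: degrees = first 2 digits = 62, minutes = 14.5995; 62 + 14.5995/60 = 62.243325
  S → negative
  λ: split at 3 digits → 179° and 34.8667′; 179 + 34.8667/60 = 179.581112
  E → positive
Point 2:
  Lat: 41.898′ = 0.698300°; total 88.698300
  S ⇒ negate
  Longitude: 177 + 47.045/60 = 177.784083
  W ⇒ negate
Point 3:
  Lat: split at 2 digits → 00° and 47.181′; 0 + 47.181/60 = 0.786350
  N ⇒ keep positive
  Longitude: split at 3 digits → 021° and 3.543′; 21 + 3.543/60 = 21.059050
  E → positive
Point 4:
  Latitude: 43 + 13.69/60 = 43.228167
  S → negative
  Longitude: 17.55′ = 0.292500°; total 150.292500
  W → negative

1. -62.24333, 179.58111
2. -88.69830, -177.78408
3. 0.78635, 21.05905
4. -43.22817, -150.29250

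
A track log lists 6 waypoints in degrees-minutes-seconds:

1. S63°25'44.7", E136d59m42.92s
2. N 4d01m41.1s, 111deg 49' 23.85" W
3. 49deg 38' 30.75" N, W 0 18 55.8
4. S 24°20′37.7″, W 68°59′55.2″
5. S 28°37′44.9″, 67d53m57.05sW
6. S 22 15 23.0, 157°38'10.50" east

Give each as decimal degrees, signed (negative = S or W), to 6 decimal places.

1. -63.429083, 136.995256
2. 4.028083, -111.823292
3. 49.641875, -0.315500
4. -24.343806, -68.998667
5. -28.629139, -67.899181
6. -22.256389, 157.636250

Point 1:
  Lat: 63 + 25/60 + 44.7/3600 = 63.4290833
  hemisphere S, so the sign is −
  Longitude: 136 + 59/60 + 42.92/3600 = 136.9952556
  E ⇒ keep positive
Point 2:
  Lat: 1′ + 41.1″ = 1.68500′; 4 + 1.68500/60 = 4.0280833
  N → positive
  λ: 111 + 49/60 + 23.85/3600 = 111.8232917
  hemisphere W, so the sign is −
Point 3:
  φ: 49° + 38/60 + 30.75/3600 = 49 + 0.633333 + 0.008542 = 49.6418750
  N → positive
  Longitude: 0 + 18/60 + 55.8/3600 = 0.3155000
  hemisphere W, so the sign is −
Point 4:
  Lat: 20′ + 37.7″ = 20.62833′; 24 + 20.62833/60 = 24.3438056
  hemisphere S, so the sign is −
  Lon: 59′ + 55.2″ = 59.92000′; 68 + 59.92000/60 = 68.9986667
  W → negative
Point 5:
  φ: 28° + 37/60 + 44.9/3600 = 28 + 0.616667 + 0.012472 = 28.6291389
  S → negative
  λ: 67° + 53/60 + 57.05/3600 = 67 + 0.883333 + 0.015847 = 67.8991806
  hemisphere W, so the sign is −
Point 6:
  Lat: 15′ + 23″ = 15.38333′; 22 + 15.38333/60 = 22.2563889
  hemisphere S, so the sign is −
  λ: 157 + 38/60 + 10.5/3600 = 157.6362500
  E ⇒ keep positive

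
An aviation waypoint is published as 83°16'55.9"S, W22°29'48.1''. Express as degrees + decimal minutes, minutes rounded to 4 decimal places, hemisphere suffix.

Lat: seconds/60 = 0.93167; minutes = 16 + 0.93167 = 16.931667
Longitude: 29 + 48.1/60 = 29.801667′

83° 16.9317′ S, 22° 29.8017′ W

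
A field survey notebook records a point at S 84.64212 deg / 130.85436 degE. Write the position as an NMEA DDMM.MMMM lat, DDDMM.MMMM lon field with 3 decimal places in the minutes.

8438.527,S / 13051.262,E

φ: fractional part 0.642120 → 38.52720 minutes
Lon: fractional part 0.854360 → 51.26160 minutes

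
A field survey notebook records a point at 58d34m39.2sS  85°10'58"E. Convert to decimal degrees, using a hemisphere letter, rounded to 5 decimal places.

58.57756° S, 85.18278° E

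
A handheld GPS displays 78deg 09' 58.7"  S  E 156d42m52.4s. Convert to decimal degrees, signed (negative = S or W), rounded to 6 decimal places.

-78.166306, 156.714556

φ: 78 + 9/60 + 58.7/3600 = 78.1663056
hemisphere S, so the sign is −
Longitude: 156 + 42/60 + 52.4/3600 = 156.7145556
E ⇒ keep positive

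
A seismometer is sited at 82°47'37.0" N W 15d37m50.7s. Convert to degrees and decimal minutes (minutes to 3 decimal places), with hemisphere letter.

82° 47.617′ N, 15° 37.845′ W

Latitude: 47 + 37/60 = 47.61667′
λ: 37 + 50.7/60 = 37.84500′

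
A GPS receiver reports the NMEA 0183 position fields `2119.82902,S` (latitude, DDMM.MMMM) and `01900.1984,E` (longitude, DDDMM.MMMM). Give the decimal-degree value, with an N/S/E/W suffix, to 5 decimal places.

21.33048° S, 19.00331° E

φ: split at 2 digits → 21° and 19.82902′; 21 + 19.82902/60 = 21.330484
Longitude: degrees = first 3 digits = 19, minutes = 0.1984; 19 + 0.1984/60 = 19.003307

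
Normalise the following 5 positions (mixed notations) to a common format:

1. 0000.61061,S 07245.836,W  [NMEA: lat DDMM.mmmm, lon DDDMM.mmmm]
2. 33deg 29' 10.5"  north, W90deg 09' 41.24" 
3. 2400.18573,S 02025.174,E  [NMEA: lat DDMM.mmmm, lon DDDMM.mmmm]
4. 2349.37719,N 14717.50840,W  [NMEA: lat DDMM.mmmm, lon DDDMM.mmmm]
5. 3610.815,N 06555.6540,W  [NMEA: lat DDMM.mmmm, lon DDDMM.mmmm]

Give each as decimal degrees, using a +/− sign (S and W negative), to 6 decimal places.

Point 1:
  φ: degrees = first 2 digits = 0, minutes = 0.61061; 0 + 0.61061/60 = 0.0101768
  hemisphere S, so the sign is −
  λ: split at 3 digits → 072° and 45.836′; 72 + 45.836/60 = 72.7639333
  hemisphere W, so the sign is −
Point 2:
  φ: 33 + 29/60 + 10.5/3600 = 33.4862500
  N → positive
  Longitude: 90 + 9/60 + 41.24/3600 = 90.1614556
  hemisphere W, so the sign is −
Point 3:
  φ: split at 2 digits → 24° and 0.18573′; 24 + 0.18573/60 = 24.0030955
  S → negative
  Longitude: split at 3 digits → 020° and 25.174′; 20 + 25.174/60 = 20.4195667
  E → positive
Point 4:
  Lat: degrees = first 2 digits = 23, minutes = 49.37719; 23 + 49.37719/60 = 23.8229532
  N ⇒ keep positive
  Longitude: split at 3 digits → 147° and 17.5084′; 147 + 17.5084/60 = 147.2918067
  W → negative
Point 5:
  φ: split at 2 digits → 36° and 10.815′; 36 + 10.815/60 = 36.1802500
  N ⇒ keep positive
  Longitude: split at 3 digits → 065° and 55.654′; 65 + 55.654/60 = 65.9275667
  W ⇒ negate

1. -0.010177, -72.763933
2. 33.486250, -90.161456
3. -24.003096, 20.419567
4. 23.822953, -147.291807
5. 36.180250, -65.927567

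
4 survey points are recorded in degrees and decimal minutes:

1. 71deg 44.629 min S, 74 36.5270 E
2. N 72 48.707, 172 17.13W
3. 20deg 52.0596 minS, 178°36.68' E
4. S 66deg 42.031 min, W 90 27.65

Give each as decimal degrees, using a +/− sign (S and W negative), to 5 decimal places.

1. -71.74382, 74.60878
2. 72.81178, -172.28550
3. -20.86766, 178.61133
4. -66.70052, -90.46083

Point 1:
  Latitude: 44.629′ = 0.743817°; total 71.743817
  hemisphere S, so the sign is −
  Longitude: 36.527′ = 0.608783°; total 74.608783
  E → positive
Point 2:
  Lat: 72 + 48.707/60 = 72.811783
  N ⇒ keep positive
  λ: 172 + 17.13/60 = 172.285500
  hemisphere W, so the sign is −
Point 3:
  Latitude: 20 + 52.0596/60 = 20.867660
  S → negative
  Lon: 36.68′ = 0.611333°; total 178.611333
  E → positive
Point 4:
  φ: 42.031′ = 0.700517°; total 66.700517
  S ⇒ negate
  Lon: 27.65′ = 0.460833°; total 90.460833
  W ⇒ negate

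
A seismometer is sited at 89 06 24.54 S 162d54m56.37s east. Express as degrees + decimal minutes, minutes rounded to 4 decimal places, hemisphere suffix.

φ: seconds/60 = 0.40900; minutes = 6 + 0.40900 = 6.409000
Lon: 54 + 56.37/60 = 54.939500′

89° 6.4090′ S, 162° 54.9395′ E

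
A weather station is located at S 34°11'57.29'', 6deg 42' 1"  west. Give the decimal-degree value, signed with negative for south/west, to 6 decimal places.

Latitude: 34° + 11/60 + 57.29/3600 = 34 + 0.183333 + 0.015914 = 34.1992472
S ⇒ negate
Longitude: 6 + 42/60 + 1/3600 = 6.7002778
W ⇒ negate

-34.199247, -6.700278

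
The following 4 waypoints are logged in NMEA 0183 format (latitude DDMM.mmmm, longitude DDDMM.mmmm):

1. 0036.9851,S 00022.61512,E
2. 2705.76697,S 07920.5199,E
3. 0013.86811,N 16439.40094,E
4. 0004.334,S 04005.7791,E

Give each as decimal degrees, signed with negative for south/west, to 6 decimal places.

Point 1:
  Latitude: split at 2 digits → 00° and 36.9851′; 0 + 36.9851/60 = 0.6164183
  hemisphere S, so the sign is −
  λ: degrees = first 3 digits = 0, minutes = 22.61512; 0 + 22.61512/60 = 0.3769187
  E → positive
Point 2:
  φ: degrees = first 2 digits = 27, minutes = 5.76697; 27 + 5.76697/60 = 27.0961162
  S → negative
  Longitude: split at 3 digits → 079° and 20.5199′; 79 + 20.5199/60 = 79.3419983
  E → positive
Point 3:
  Lat: split at 2 digits → 00° and 13.86811′; 0 + 13.86811/60 = 0.2311352
  N ⇒ keep positive
  Longitude: split at 3 digits → 164° and 39.40094′; 164 + 39.40094/60 = 164.6566823
  E ⇒ keep positive
Point 4:
  φ: split at 2 digits → 00° and 4.334′; 0 + 4.334/60 = 0.0722333
  hemisphere S, so the sign is −
  λ: degrees = first 3 digits = 40, minutes = 5.7791; 40 + 5.7791/60 = 40.0963183
  E → positive

1. -0.616418, 0.376919
2. -27.096116, 79.341998
3. 0.231135, 164.656682
4. -0.072233, 40.096318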